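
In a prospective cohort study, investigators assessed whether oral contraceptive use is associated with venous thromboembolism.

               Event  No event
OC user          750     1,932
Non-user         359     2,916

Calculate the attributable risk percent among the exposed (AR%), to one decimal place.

Cells: a = 750, b = 1932, c = 359, d = 2916.
Risk in exposed = 750/2682 = 0.27964; risk in unexposed = 359/3275 = 0.10962.
RR = 0.27964/0.10962 = 2.55105
AR% = (RR − 1)/RR × 100 = (2.55105 − 1)/2.55105 × 100 = 60.8005%

60.8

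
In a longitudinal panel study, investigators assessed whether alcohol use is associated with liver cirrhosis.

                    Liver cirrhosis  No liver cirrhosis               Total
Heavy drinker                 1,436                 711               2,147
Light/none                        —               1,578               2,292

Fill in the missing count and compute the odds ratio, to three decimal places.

4.464

The missing cell is in the unexposed row: 2292 − 1578 = 714.
So a = 1436, b = 711, c = 714, d = 1578.
OR = (a·d)/(b·c) = (1436 × 1578) / (711 × 714) = 2266008 / 507654 = 4.46369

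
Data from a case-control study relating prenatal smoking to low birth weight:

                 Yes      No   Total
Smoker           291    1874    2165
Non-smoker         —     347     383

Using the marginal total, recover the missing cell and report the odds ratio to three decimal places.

The missing cell is in the unexposed row: 383 − 347 = 36.
So a = 291, b = 1874, c = 36, d = 347.
OR = (a·d)/(b·c) = (291 × 347) / (1874 × 36) = 100977 / 67464 = 1.49675

1.497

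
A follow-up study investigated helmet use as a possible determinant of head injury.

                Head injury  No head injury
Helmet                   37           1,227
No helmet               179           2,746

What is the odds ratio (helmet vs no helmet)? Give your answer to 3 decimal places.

0.463

Cells: a = 37, b = 1227, c = 179, d = 2746.
OR = (a·d)/(b·c) = (37 × 2746) / (1227 × 179) = 101602 / 219633 = 0.46260
Exposure is associated with lower odds of head injury (OR = 0.46 < 1).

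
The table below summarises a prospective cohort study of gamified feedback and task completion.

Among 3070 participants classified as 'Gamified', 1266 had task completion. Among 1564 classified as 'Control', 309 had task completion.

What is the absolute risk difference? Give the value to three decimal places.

From the description: a = 1266, b = 1804, c = 309, d = 1255.
Risk in exposed = 1266/3070 = 0.412378; risk in unexposed = 309/1564 = 0.197570.
Risk difference = 0.412378 − 0.197570 = 0.214808

0.215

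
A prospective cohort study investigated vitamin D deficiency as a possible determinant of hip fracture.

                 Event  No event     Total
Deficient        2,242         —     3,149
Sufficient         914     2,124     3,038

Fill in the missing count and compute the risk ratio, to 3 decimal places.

2.366

The missing cell is in the exposed row: 3149 − 2242 = 907.
So a = 2242, b = 907, c = 914, d = 2124.
RR = [a/(a+b)] / [c/(c+d)] = (2242/3149) / (914/3038) = 0.71197/0.30086 = 2.36649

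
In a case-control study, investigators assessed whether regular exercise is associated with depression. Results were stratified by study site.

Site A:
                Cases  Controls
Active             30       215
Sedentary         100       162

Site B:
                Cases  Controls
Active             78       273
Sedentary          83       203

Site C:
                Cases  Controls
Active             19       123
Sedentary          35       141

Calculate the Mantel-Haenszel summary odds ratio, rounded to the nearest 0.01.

OR_MH = Σ(aᵢdᵢ/nᵢ) / Σ(bᵢcᵢ/nᵢ), where nᵢ is the stratum total.
Stratum 1 (Site A): n = 507; a·d/n = 30·162/507 = 9.5858; b·c/n = 215·100/507 = 42.4063
Stratum 2 (Site B): n = 637; a·d/n = 78·203/637 = 24.8571; b·c/n = 273·83/637 = 35.5714
Stratum 3 (Site C): n = 318; a·d/n = 19·141/318 = 8.4245; b·c/n = 123·35/318 = 13.5377
OR_MH = (9.5858 + 24.8571 + 8.4245) / (42.4063 + 35.5714 + 13.5377) = 42.8675 / 91.5155 = 0.46842

0.47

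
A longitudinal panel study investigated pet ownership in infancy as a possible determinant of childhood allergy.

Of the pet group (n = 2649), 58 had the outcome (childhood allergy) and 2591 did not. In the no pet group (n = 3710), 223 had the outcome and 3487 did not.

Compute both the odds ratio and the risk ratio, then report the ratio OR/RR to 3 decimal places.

From the description: a = 58, b = 2591, c = 223, d = 3487.
OR = (58·3487)/(2591·223) = 202246/577793 = 0.35003
Risk in exposed = 58/2649 = 0.02190; risk in unexposed = 223/3710 = 0.06011; RR = 0.36426
OR/RR = 0.35003 / 0.36426 = 0.96093
The outcome is rare in both groups, so OR ≈ RR (ratio near 1).

0.961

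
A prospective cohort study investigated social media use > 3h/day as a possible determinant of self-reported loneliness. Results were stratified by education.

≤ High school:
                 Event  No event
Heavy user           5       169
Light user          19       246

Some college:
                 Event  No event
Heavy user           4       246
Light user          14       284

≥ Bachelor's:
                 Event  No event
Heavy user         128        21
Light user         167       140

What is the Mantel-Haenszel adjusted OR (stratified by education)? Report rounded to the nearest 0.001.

OR_MH = Σ(aᵢdᵢ/nᵢ) / Σ(bᵢcᵢ/nᵢ), where nᵢ is the stratum total.
Stratum 1 (≤ High school): n = 439; a·d/n = 5·246/439 = 2.8018; b·c/n = 169·19/439 = 7.3144
Stratum 2 (Some college): n = 548; a·d/n = 4·284/548 = 2.0730; b·c/n = 246·14/548 = 6.2847
Stratum 3 (≥ Bachelor's): n = 456; a·d/n = 128·140/456 = 39.2982; b·c/n = 21·167/456 = 7.6908
OR_MH = (2.8018 + 2.0730 + 39.2982) / (7.3144 + 6.2847 + 7.6908) = 44.1731 / 21.2898 = 2.07485

2.075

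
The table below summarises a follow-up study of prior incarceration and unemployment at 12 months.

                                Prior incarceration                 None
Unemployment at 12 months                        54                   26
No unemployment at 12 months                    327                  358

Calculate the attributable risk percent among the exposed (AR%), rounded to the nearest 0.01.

Reading the table with exposure as columns: a = 54 (Prior incarceration, case), b = 327 (Prior incarceration, non-case), c = 26 (None, case), d = 358.
Risk in exposed = 54/381 = 0.14173; risk in unexposed = 26/384 = 0.06771.
RR = 0.14173/0.06771 = 2.09328
AR% = (RR − 1)/RR × 100 = (2.09328 − 1)/2.09328 × 100 = 52.2280%

52.23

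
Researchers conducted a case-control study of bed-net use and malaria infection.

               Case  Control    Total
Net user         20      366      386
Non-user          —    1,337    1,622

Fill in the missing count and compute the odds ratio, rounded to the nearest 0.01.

0.26

The missing cell is in the unexposed row: 1622 − 1337 = 285.
So a = 20, b = 366, c = 285, d = 1337.
OR = (a·d)/(b·c) = (20 × 1337) / (366 × 285) = 26740 / 104310 = 0.25635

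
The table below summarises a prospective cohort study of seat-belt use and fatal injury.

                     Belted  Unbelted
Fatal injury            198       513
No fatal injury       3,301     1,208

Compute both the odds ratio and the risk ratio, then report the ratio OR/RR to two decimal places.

0.74

Reading the table with exposure as columns: a = 198 (Belted, case), b = 3301 (Belted, non-case), c = 513 (Unbelted, case), d = 1208.
OR = (198·1208)/(3301·513) = 239184/1693413 = 0.14124
Risk in exposed = 198/3499 = 0.05659; risk in unexposed = 513/1721 = 0.29808; RR = 0.18984
OR/RR = 0.14124 / 0.18984 = 0.74402
The outcome is not rare, so the OR lies further from 1 than the RR.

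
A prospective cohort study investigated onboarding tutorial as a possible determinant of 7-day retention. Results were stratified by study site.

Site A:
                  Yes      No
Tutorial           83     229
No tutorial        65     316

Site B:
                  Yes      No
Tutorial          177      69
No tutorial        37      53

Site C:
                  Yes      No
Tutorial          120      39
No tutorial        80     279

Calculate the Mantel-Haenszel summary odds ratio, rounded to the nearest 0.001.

OR_MH = Σ(aᵢdᵢ/nᵢ) / Σ(bᵢcᵢ/nᵢ), where nᵢ is the stratum total.
Stratum 1 (Site A): n = 693; a·d/n = 83·316/693 = 37.8470; b·c/n = 229·65/693 = 21.4791
Stratum 2 (Site B): n = 336; a·d/n = 177·53/336 = 27.9196; b·c/n = 69·37/336 = 7.5982
Stratum 3 (Site C): n = 518; a·d/n = 120·279/518 = 64.6332; b·c/n = 39·80/518 = 6.0232
OR_MH = (37.8470 + 27.9196 + 64.6332) / (21.4791 + 7.5982 + 6.0232) = 130.3999 / 35.1005 = 3.71505

3.715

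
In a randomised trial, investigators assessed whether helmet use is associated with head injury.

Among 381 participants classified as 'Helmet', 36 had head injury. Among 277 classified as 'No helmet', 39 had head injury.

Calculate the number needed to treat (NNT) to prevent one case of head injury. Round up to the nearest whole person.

22

Risk in treated group = 36/381 = 0.09449; risk in control = 39/277 = 0.14079.
Absolute risk reduction = 0.14079 − 0.09449 = 0.04631
NNT = 1 / ARR = 1 / 0.04631 = 21.595 → round up → 22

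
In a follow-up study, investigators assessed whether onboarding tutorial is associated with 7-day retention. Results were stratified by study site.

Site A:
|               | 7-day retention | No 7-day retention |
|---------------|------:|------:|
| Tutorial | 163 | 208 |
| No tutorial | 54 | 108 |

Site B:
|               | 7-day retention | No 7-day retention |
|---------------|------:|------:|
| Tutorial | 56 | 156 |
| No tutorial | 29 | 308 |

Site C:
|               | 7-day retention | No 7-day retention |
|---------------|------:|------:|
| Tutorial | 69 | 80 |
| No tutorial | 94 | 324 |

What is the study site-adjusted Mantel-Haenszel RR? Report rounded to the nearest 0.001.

RR_MH = Σ(aᵢ·n₀ᵢ/nᵢ) / Σ(cᵢ·n₁ᵢ/nᵢ), with n₁ᵢ = aᵢ+bᵢ (exposed), n₀ᵢ = cᵢ+dᵢ (unexposed), nᵢ = n₁ᵢ+n₀ᵢ.
Stratum 1 (Site A): n₁ = 371, n₀ = 162, n = 533; a·n₀/n = 163·162/533 = 49.5422; c·n₁/n = 54·371/533 = 37.5872
Stratum 2 (Site B): n₁ = 212, n₀ = 337, n = 549; a·n₀/n = 56·337/549 = 34.3752; c·n₁/n = 29·212/549 = 11.1985
Stratum 3 (Site C): n₁ = 149, n₀ = 418, n = 567; a·n₀/n = 69·418/567 = 50.8677; c·n₁/n = 94·149/567 = 24.7019
RR_MH = (49.5422 + 34.3752 + 50.8677) / (37.5872 + 11.1985 + 24.7019) = 134.7852 / 73.4877 = 1.83412

1.834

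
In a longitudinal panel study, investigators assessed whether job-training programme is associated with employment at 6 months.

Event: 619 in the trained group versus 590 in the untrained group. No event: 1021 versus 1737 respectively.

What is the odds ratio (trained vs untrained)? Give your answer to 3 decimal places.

From the description: a = 619, b = 1021, c = 590, d = 1737.
OR = (a·d)/(b·c) = (619 × 1737) / (1021 × 590) = 1075203 / 602390 = 1.78490
The odds of employment at 6 months are about 1.78 times as high in the trained group.

1.785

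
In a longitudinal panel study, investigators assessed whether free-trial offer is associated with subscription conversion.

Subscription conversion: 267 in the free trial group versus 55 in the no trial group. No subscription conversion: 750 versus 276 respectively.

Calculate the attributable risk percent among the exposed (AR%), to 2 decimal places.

36.71

From the description: a = 267, b = 750, c = 55, d = 276.
Risk in exposed = 267/1017 = 0.26254; risk in unexposed = 55/331 = 0.16616.
RR = 0.26254/0.16616 = 1.57999
AR% = (RR − 1)/RR × 100 = (1.57999 − 1)/1.57999 × 100 = 36.7086%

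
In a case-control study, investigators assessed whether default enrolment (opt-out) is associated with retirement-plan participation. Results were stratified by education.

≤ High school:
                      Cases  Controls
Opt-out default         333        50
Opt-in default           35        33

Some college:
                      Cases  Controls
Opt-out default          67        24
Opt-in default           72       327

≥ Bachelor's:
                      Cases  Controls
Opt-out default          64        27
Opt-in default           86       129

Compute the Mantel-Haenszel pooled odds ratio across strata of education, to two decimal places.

OR_MH = Σ(aᵢdᵢ/nᵢ) / Σ(bᵢcᵢ/nᵢ), where nᵢ is the stratum total.
Stratum 1 (≤ High school): n = 451; a·d/n = 333·33/451 = 24.3659; b·c/n = 50·35/451 = 3.8803
Stratum 2 (Some college): n = 490; a·d/n = 67·327/490 = 44.7122; b·c/n = 24·72/490 = 3.5265
Stratum 3 (≥ Bachelor's): n = 306; a·d/n = 64·129/306 = 26.9804; b·c/n = 27·86/306 = 7.5882
OR_MH = (24.3659 + 44.7122 + 26.9804) / (3.8803 + 3.5265 + 7.5882) = 96.0585 / 14.9950 = 6.40602

6.41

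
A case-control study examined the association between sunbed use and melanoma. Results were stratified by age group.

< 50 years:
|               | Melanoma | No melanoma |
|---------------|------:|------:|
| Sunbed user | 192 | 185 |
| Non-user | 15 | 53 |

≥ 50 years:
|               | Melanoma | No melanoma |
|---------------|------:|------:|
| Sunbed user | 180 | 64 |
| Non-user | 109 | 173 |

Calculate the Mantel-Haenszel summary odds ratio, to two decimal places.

OR_MH = Σ(aᵢdᵢ/nᵢ) / Σ(bᵢcᵢ/nᵢ), where nᵢ is the stratum total.
Stratum 1 (< 50 years): n = 445; a·d/n = 192·53/445 = 22.8674; b·c/n = 185·15/445 = 6.2360
Stratum 2 (≥ 50 years): n = 526; a·d/n = 180·173/526 = 59.2015; b·c/n = 64·109/526 = 13.2624
OR_MH = (22.8674 + 59.2015) / (6.2360 + 13.2624) = 82.0689 / 19.4983 = 4.20903

4.21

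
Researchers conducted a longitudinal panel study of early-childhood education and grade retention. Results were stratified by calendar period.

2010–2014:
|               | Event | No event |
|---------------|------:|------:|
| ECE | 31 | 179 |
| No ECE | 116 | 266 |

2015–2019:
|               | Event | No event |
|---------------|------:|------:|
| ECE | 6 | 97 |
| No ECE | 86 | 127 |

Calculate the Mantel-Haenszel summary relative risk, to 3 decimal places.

0.348

RR_MH = Σ(aᵢ·n₀ᵢ/nᵢ) / Σ(cᵢ·n₁ᵢ/nᵢ), with n₁ᵢ = aᵢ+bᵢ (exposed), n₀ᵢ = cᵢ+dᵢ (unexposed), nᵢ = n₁ᵢ+n₀ᵢ.
Stratum 1 (2010–2014): n₁ = 210, n₀ = 382, n = 592; a·n₀/n = 31·382/592 = 20.0034; c·n₁/n = 116·210/592 = 41.1486
Stratum 2 (2015–2019): n₁ = 103, n₀ = 213, n = 316; a·n₀/n = 6·213/316 = 4.0443; c·n₁/n = 86·103/316 = 28.0316
RR_MH = (20.0034 + 4.0443) / (41.1486 + 28.0316) = 24.0477 / 69.1803 = 0.34761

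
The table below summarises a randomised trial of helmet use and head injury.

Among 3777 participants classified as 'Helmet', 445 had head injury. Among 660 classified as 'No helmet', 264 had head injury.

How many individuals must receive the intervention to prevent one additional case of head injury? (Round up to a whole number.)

4

Risk in treated group = 445/3777 = 0.11782; risk in control = 264/660 = 0.40000.
Absolute risk reduction = 0.40000 − 0.11782 = 0.28218
NNT = 1 / ARR = 1 / 0.28218 = 3.544 → round up → 4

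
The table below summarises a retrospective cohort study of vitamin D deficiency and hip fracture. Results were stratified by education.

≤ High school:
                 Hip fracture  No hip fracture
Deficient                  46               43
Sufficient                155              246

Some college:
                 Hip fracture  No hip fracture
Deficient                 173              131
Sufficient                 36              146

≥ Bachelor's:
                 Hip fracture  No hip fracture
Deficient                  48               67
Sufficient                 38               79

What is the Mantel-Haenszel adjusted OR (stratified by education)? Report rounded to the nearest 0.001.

OR_MH = Σ(aᵢdᵢ/nᵢ) / Σ(bᵢcᵢ/nᵢ), where nᵢ is the stratum total.
Stratum 1 (≤ High school): n = 490; a·d/n = 46·246/490 = 23.0939; b·c/n = 43·155/490 = 13.6020
Stratum 2 (Some college): n = 486; a·d/n = 173·146/486 = 51.9712; b·c/n = 131·36/486 = 9.7037
Stratum 3 (≥ Bachelor's): n = 232; a·d/n = 48·79/232 = 16.3448; b·c/n = 67·38/232 = 10.9741
OR_MH = (23.0939 + 51.9712 + 16.3448) / (13.6020 + 9.7037 + 10.9741) = 91.4099 / 34.2799 = 2.66658

2.667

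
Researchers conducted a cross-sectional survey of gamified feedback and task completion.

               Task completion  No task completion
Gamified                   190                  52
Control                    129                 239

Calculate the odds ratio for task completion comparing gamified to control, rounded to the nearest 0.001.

Cells: a = 190, b = 52, c = 129, d = 239.
OR = (a·d)/(b·c) = (190 × 239) / (52 × 129) = 45410 / 6708 = 6.76953
The odds of task completion are about 6.77 times as high in the gamified group.

6.770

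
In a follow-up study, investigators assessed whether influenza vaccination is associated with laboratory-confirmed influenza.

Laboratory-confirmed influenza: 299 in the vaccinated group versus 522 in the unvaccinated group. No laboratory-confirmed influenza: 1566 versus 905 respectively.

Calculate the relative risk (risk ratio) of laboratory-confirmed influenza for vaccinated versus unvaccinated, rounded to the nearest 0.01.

0.44

From the description: a = 299, b = 1566, c = 522, d = 905.
Risk in exposed = 299/1865 = 0.16032; risk in unexposed = 522/1427 = 0.36580.
RR = 0.16032 / 0.36580 = 0.43827
The risk is 56% lower among the exposed than among the unexposed.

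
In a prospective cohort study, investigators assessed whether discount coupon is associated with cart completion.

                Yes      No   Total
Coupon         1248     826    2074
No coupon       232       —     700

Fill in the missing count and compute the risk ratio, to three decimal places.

The missing cell is in the unexposed row: 700 − 232 = 468.
So a = 1248, b = 826, c = 232, d = 468.
RR = [a/(a+b)] / [c/(c+d)] = (1248/2074) / (232/700) = 0.60174/0.33143 = 1.81558

1.816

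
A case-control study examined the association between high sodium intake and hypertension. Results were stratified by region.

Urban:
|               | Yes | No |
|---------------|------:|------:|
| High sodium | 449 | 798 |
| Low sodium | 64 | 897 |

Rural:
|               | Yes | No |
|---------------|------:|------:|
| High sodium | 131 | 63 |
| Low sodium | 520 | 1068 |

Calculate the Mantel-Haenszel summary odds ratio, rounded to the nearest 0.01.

6.29

OR_MH = Σ(aᵢdᵢ/nᵢ) / Σ(bᵢcᵢ/nᵢ), where nᵢ is the stratum total.
Stratum 1 (Urban): n = 2208; a·d/n = 449·897/2208 = 182.4062; b·c/n = 798·64/2208 = 23.1304
Stratum 2 (Rural): n = 1782; a·d/n = 131·1068/1782 = 78.5118; b·c/n = 63·520/1782 = 18.3838
OR_MH = (182.4062 + 78.5118) / (23.1304 + 18.3838) = 260.9180 / 41.5143 = 6.28502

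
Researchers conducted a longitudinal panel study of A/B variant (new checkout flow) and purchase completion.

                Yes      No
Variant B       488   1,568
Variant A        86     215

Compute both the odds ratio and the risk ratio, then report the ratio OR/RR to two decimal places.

0.94

Cells: a = 488, b = 1568, c = 86, d = 215.
OR = (488·215)/(1568·86) = 104920/134848 = 0.77806
Risk in exposed = 488/2056 = 0.23735; risk in unexposed = 86/301 = 0.28571; RR = 0.83074
OR/RR = 0.77806 / 0.83074 = 0.93659
The outcome is not rare, so the OR lies further from 1 than the RR.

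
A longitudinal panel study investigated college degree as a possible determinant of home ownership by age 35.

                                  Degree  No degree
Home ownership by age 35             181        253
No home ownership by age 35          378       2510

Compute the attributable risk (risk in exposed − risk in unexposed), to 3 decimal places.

0.232

Reading the table with exposure as columns: a = 181 (Degree, case), b = 378 (Degree, non-case), c = 253 (No degree, case), d = 2510.
Risk in exposed = 181/559 = 0.323792; risk in unexposed = 253/2763 = 0.091567.
Risk difference = 0.323792 − 0.091567 = 0.232225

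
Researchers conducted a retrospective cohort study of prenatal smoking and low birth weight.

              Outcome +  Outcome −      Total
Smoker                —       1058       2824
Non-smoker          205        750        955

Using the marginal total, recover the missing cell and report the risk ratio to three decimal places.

2.913

The missing cell is in the exposed row: 2824 − 1058 = 1766.
So a = 1766, b = 1058, c = 205, d = 750.
RR = [a/(a+b)] / [c/(c+d)] = (1766/2824) / (205/955) = 0.62535/0.21466 = 2.91323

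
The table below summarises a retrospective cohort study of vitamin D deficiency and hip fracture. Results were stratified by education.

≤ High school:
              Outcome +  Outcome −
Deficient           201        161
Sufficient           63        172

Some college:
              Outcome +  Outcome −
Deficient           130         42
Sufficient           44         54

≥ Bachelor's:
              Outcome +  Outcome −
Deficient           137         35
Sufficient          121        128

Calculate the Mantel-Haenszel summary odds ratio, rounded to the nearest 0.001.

3.705

OR_MH = Σ(aᵢdᵢ/nᵢ) / Σ(bᵢcᵢ/nᵢ), where nᵢ is the stratum total.
Stratum 1 (≤ High school): n = 597; a·d/n = 201·172/597 = 57.9095; b·c/n = 161·63/597 = 16.9899
Stratum 2 (Some college): n = 270; a·d/n = 130·54/270 = 26.0000; b·c/n = 42·44/270 = 6.8444
Stratum 3 (≥ Bachelor's): n = 421; a·d/n = 137·128/421 = 41.6532; b·c/n = 35·121/421 = 10.0594
OR_MH = (57.9095 + 26.0000 + 41.6532) / (16.9899 + 6.8444 + 10.0594) = 125.5628 / 33.8938 = 3.70460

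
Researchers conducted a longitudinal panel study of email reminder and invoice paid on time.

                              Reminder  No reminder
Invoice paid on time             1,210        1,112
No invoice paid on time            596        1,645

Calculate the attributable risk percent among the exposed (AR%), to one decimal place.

Reading the table with exposure as columns: a = 1210 (Reminder, case), b = 596 (Reminder, non-case), c = 1112 (No reminder, case), d = 1645.
Risk in exposed = 1210/1806 = 0.66999; risk in unexposed = 1112/2757 = 0.40334.
RR = 0.66999/0.40334 = 1.66111
AR% = (RR − 1)/RR × 100 = (1.66111 − 1)/1.66111 × 100 = 39.7995%

39.8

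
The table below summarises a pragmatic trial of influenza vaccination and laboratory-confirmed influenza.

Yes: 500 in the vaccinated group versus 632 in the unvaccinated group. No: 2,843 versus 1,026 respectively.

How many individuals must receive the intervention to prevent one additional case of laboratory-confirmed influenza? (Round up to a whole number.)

Risk in treated group = 500/3343 = 0.14957; risk in control = 632/1658 = 0.38118.
Absolute risk reduction = 0.38118 − 0.14957 = 0.23162
NNT = 1 / ARR = 1 / 0.23162 = 4.317 → round up → 5

5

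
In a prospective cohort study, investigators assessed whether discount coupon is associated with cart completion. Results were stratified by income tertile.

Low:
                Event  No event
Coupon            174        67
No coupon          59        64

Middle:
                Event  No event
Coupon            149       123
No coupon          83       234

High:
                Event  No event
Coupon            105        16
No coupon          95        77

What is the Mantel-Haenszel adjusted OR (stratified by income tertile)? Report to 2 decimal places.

3.52

OR_MH = Σ(aᵢdᵢ/nᵢ) / Σ(bᵢcᵢ/nᵢ), where nᵢ is the stratum total.
Stratum 1 (Low): n = 364; a·d/n = 174·64/364 = 30.5934; b·c/n = 67·59/364 = 10.8599
Stratum 2 (Middle): n = 589; a·d/n = 149·234/589 = 59.1952; b·c/n = 123·83/589 = 17.3328
Stratum 3 (High): n = 293; a·d/n = 105·77/293 = 27.5939; b·c/n = 16·95/293 = 5.1877
OR_MH = (30.5934 + 59.1952 + 27.5939) / (10.8599 + 17.3328 + 5.1877) = 117.3825 / 33.3804 = 3.51651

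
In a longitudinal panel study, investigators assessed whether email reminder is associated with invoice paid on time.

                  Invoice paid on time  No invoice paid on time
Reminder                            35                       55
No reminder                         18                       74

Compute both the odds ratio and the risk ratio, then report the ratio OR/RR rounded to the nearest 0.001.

1.316

Cells: a = 35, b = 55, c = 18, d = 74.
OR = (35·74)/(55·18) = 2590/990 = 2.61616
Risk in exposed = 35/90 = 0.38889; risk in unexposed = 18/92 = 0.19565; RR = 1.98765
OR/RR = 2.61616 / 1.98765 = 1.31621
The outcome is not rare, so the OR lies further from 1 than the RR.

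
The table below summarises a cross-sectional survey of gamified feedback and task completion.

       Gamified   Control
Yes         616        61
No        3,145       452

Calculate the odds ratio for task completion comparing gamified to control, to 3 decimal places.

Reading the table with exposure as columns: a = 616 (Gamified, case), b = 3145 (Gamified, non-case), c = 61 (Control, case), d = 452.
OR = (a·d)/(b·c) = (616 × 452) / (3145 × 61) = 278432 / 191845 = 1.45134
The odds of task completion are about 1.45 times as high in the gamified group.

1.451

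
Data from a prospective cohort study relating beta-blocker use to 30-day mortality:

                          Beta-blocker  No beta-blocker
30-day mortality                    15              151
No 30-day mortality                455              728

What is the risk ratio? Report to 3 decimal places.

Reading the table with exposure as columns: a = 15 (Beta-blocker, case), b = 455 (Beta-blocker, non-case), c = 151 (No beta-blocker, case), d = 728.
Risk in exposed = 15/470 = 0.03191; risk in unexposed = 151/879 = 0.17179.
RR = 0.03191 / 0.17179 = 0.18578
The risk is 81% lower among the exposed than among the unexposed.

0.186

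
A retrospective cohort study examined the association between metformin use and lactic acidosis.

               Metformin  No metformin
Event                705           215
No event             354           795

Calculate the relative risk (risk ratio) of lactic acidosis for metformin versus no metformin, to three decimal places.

Reading the table with exposure as columns: a = 705 (Metformin, case), b = 354 (Metformin, non-case), c = 215 (No metformin, case), d = 795.
Risk in exposed = 705/1059 = 0.66572; risk in unexposed = 215/1010 = 0.21287.
RR = 0.66572 / 0.21287 = 3.12735
The risk among the exposed is 3.13 times that among the unexposed.

3.127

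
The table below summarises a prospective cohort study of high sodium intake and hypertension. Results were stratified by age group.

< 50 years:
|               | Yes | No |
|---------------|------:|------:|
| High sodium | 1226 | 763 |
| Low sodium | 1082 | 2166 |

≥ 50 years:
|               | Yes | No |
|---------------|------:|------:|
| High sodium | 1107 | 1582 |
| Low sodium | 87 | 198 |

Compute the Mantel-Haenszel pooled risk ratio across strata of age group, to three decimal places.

1.770

RR_MH = Σ(aᵢ·n₀ᵢ/nᵢ) / Σ(cᵢ·n₁ᵢ/nᵢ), with n₁ᵢ = aᵢ+bᵢ (exposed), n₀ᵢ = cᵢ+dᵢ (unexposed), nᵢ = n₁ᵢ+n₀ᵢ.
Stratum 1 (< 50 years): n₁ = 1989, n₀ = 3248, n = 5237; a·n₀/n = 1226·3248/5237 = 760.3681; c·n₁/n = 1082·1989/5237 = 410.9410
Stratum 2 (≥ 50 years): n₁ = 2689, n₀ = 285, n = 2974; a·n₀/n = 1107·285/2974 = 106.0844; c·n₁/n = 87·2689/2974 = 78.6627
RR_MH = (760.3681 + 106.0844) / (410.9410 + 78.6627) = 866.4525 / 489.6037 = 1.76970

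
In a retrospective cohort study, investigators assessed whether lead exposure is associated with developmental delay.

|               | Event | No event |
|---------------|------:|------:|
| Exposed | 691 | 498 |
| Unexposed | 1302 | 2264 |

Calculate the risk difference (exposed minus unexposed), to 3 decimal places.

Cells: a = 691, b = 498, c = 1302, d = 2264.
Risk in exposed = 691/1189 = 0.581161; risk in unexposed = 1302/3566 = 0.365115.
Risk difference = 0.581161 − 0.365115 = 0.216046

0.216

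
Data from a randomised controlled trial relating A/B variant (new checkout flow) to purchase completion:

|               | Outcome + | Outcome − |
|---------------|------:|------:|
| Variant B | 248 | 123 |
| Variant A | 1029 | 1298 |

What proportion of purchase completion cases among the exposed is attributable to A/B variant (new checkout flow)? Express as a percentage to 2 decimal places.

Cells: a = 248, b = 123, c = 1029, d = 1298.
Risk in exposed = 248/371 = 0.66846; risk in unexposed = 1029/2327 = 0.44220.
RR = 0.66846/0.44220 = 1.51168
AR% = (RR − 1)/RR × 100 = (1.51168 − 1)/1.51168 × 100 = 33.8483%

33.85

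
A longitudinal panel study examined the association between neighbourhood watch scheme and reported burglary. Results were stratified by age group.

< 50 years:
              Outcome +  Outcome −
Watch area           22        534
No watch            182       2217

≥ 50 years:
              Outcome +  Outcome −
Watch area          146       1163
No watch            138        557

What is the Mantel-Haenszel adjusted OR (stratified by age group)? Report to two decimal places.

0.51

OR_MH = Σ(aᵢdᵢ/nᵢ) / Σ(bᵢcᵢ/nᵢ), where nᵢ is the stratum total.
Stratum 1 (< 50 years): n = 2955; a·d/n = 22·2217/2955 = 16.5056; b·c/n = 534·182/2955 = 32.8893
Stratum 2 (≥ 50 years): n = 2004; a·d/n = 146·557/2004 = 40.5798; b·c/n = 1163·138/2004 = 80.0868
OR_MH = (16.5056 + 40.5798) / (32.8893 + 80.0868) = 57.0854 / 112.9762 = 0.50529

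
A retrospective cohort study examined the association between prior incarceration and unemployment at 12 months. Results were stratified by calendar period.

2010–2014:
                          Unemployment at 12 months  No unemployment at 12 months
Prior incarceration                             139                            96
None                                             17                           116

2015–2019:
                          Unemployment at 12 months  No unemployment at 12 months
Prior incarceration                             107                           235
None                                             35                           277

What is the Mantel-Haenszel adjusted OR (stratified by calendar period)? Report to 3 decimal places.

5.240

OR_MH = Σ(aᵢdᵢ/nᵢ) / Σ(bᵢcᵢ/nᵢ), where nᵢ is the stratum total.
Stratum 1 (2010–2014): n = 368; a·d/n = 139·116/368 = 43.8152; b·c/n = 96·17/368 = 4.4348
Stratum 2 (2015–2019): n = 654; a·d/n = 107·277/654 = 45.3196; b·c/n = 235·35/654 = 12.5765
OR_MH = (43.8152 + 45.3196) / (4.4348 + 12.5765) = 89.1348 / 17.0112 = 5.23976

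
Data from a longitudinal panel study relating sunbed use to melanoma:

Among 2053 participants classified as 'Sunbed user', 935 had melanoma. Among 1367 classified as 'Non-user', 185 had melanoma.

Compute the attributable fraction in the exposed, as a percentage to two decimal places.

70.28

From the description: a = 935, b = 1118, c = 185, d = 1182.
Risk in exposed = 935/2053 = 0.45543; risk in unexposed = 185/1367 = 0.13533.
RR = 0.45543/0.13533 = 3.36527
AR% = (RR − 1)/RR × 100 = (3.36527 − 1)/3.36527 × 100 = 70.2847%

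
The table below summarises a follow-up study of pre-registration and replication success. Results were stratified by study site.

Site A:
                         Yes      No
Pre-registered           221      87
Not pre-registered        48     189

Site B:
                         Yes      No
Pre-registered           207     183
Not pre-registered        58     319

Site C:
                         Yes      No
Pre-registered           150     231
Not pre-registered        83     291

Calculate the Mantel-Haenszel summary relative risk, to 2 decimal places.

RR_MH = Σ(aᵢ·n₀ᵢ/nᵢ) / Σ(cᵢ·n₁ᵢ/nᵢ), with n₁ᵢ = aᵢ+bᵢ (exposed), n₀ᵢ = cᵢ+dᵢ (unexposed), nᵢ = n₁ᵢ+n₀ᵢ.
Stratum 1 (Site A): n₁ = 308, n₀ = 237, n = 545; a·n₀/n = 221·237/545 = 96.1046; c·n₁/n = 48·308/545 = 27.1266
Stratum 2 (Site B): n₁ = 390, n₀ = 377, n = 767; a·n₀/n = 207·377/767 = 101.7458; c·n₁/n = 58·390/767 = 29.4915
Stratum 3 (Site C): n₁ = 381, n₀ = 374, n = 755; a·n₀/n = 150·374/755 = 74.3046; c·n₁/n = 83·381/755 = 41.8848
RR_MH = (96.1046 + 101.7458 + 74.3046) / (27.1266 + 29.4915 + 41.8848) = 272.1550 / 98.5029 = 2.76291

2.76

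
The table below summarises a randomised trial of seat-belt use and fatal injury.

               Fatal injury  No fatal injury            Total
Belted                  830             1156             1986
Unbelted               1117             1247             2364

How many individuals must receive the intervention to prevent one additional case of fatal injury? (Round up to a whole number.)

19

Risk in treated group = 830/1986 = 0.41793; risk in control = 1117/2364 = 0.47250.
Absolute risk reduction = 0.47250 − 0.41793 = 0.05458
NNT = 1 / ARR = 1 / 0.05458 = 18.322 → round up → 19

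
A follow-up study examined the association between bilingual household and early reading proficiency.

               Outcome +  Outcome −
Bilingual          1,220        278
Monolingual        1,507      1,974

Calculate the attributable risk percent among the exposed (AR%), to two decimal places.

46.84

Cells: a = 1220, b = 278, c = 1507, d = 1974.
Risk in exposed = 1220/1498 = 0.81442; risk in unexposed = 1507/3481 = 0.43292.
RR = 0.81442/0.43292 = 1.88122
AR% = (RR − 1)/RR × 100 = (1.88122 − 1)/1.88122 × 100 = 46.8429%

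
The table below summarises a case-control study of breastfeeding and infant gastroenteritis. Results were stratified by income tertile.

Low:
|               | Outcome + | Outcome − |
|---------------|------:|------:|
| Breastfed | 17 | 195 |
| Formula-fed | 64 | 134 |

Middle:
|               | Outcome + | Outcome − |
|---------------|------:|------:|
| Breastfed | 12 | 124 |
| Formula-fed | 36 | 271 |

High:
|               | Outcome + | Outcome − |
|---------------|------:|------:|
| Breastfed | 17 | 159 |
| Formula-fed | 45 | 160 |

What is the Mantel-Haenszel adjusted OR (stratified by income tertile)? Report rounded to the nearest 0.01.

0.34

OR_MH = Σ(aᵢdᵢ/nᵢ) / Σ(bᵢcᵢ/nᵢ), where nᵢ is the stratum total.
Stratum 1 (Low): n = 410; a·d/n = 17·134/410 = 5.5561; b·c/n = 195·64/410 = 30.4390
Stratum 2 (Middle): n = 443; a·d/n = 12·271/443 = 7.3409; b·c/n = 124·36/443 = 10.0767
Stratum 3 (High): n = 381; a·d/n = 17·160/381 = 7.1391; b·c/n = 159·45/381 = 18.7795
OR_MH = (5.5561 + 7.3409 + 7.1391) / (30.4390 + 10.0767 + 18.7795) = 20.0361 / 59.2953 = 0.33790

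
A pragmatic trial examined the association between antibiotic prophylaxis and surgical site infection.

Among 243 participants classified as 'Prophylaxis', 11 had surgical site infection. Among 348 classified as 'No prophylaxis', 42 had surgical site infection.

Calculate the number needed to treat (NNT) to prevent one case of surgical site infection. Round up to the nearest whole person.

Risk in treated group = 11/243 = 0.04527; risk in control = 42/348 = 0.12069.
Absolute risk reduction = 0.12069 − 0.04527 = 0.07542
NNT = 1 / ARR = 1 / 0.07542 = 13.259 → round up → 14

14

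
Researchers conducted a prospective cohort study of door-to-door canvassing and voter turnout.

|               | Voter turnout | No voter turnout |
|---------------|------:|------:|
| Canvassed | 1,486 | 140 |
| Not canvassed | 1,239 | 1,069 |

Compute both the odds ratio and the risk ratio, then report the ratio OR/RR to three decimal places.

5.379

Cells: a = 1486, b = 140, c = 1239, d = 1069.
OR = (1486·1069)/(140·1239) = 1588534/173460 = 9.15793
Risk in exposed = 1486/1626 = 0.91390; risk in unexposed = 1239/2308 = 0.53683; RR = 1.70240
OR/RR = 9.15793 / 1.70240 = 5.37941
The outcome is not rare, so the OR lies further from 1 than the RR.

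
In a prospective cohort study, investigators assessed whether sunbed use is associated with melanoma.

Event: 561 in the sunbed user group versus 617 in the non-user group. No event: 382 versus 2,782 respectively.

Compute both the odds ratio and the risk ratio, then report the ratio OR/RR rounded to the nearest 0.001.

From the description: a = 561, b = 382, c = 617, d = 2782.
OR = (561·2782)/(382·617) = 1560702/235694 = 6.62173
Risk in exposed = 561/943 = 0.59491; risk in unexposed = 617/3399 = 0.18152; RR = 3.27731
OR/RR = 6.62173 / 3.27731 = 2.02048
The outcome is not rare, so the OR lies further from 1 than the RR.

2.020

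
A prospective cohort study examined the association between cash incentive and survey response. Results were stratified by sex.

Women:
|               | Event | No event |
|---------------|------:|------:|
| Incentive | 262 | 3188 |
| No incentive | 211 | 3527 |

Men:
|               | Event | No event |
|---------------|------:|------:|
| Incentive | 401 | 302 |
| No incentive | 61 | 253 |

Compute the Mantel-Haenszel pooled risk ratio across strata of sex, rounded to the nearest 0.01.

1.81

RR_MH = Σ(aᵢ·n₀ᵢ/nᵢ) / Σ(cᵢ·n₁ᵢ/nᵢ), with n₁ᵢ = aᵢ+bᵢ (exposed), n₀ᵢ = cᵢ+dᵢ (unexposed), nᵢ = n₁ᵢ+n₀ᵢ.
Stratum 1 (Women): n₁ = 3450, n₀ = 3738, n = 7188; a·n₀/n = 262·3738/7188 = 136.2487; c·n₁/n = 211·3450/7188 = 101.2730
Stratum 2 (Men): n₁ = 703, n₀ = 314, n = 1017; a·n₀/n = 401·314/1017 = 123.8092; c·n₁/n = 61·703/1017 = 42.1662
RR_MH = (136.2487 + 123.8092) / (101.2730 + 42.1662) = 260.0580 / 143.4391 = 1.81302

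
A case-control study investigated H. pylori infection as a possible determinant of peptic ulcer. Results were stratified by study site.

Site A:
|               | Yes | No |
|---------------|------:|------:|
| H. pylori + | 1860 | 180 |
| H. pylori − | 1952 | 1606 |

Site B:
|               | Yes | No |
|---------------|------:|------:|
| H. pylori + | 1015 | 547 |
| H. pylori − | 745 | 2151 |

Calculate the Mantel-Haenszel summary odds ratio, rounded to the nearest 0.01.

OR_MH = Σ(aᵢdᵢ/nᵢ) / Σ(bᵢcᵢ/nᵢ), where nᵢ is the stratum total.
Stratum 1 (Site A): n = 5598; a·d/n = 1860·1606/5598 = 533.6120; b·c/n = 180·1952/5598 = 62.7653
Stratum 2 (Site B): n = 4458; a·d/n = 1015·2151/4458 = 489.7409; b·c/n = 547·745/4458 = 91.4121
OR_MH = (533.6120 + 489.7409) / (62.7653 + 91.4121) = 1023.3529 / 154.1773 = 6.63751

6.64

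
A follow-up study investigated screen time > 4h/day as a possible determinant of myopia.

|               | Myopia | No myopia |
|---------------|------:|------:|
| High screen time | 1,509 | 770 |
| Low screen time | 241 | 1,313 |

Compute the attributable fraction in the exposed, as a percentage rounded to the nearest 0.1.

Cells: a = 1509, b = 770, c = 241, d = 1313.
Risk in exposed = 1509/2279 = 0.66213; risk in unexposed = 241/1554 = 0.15508.
RR = 0.66213/0.15508 = 4.26952
AR% = (RR − 1)/RR × 100 = (4.26952 − 1)/4.26952 × 100 = 76.5782%

76.6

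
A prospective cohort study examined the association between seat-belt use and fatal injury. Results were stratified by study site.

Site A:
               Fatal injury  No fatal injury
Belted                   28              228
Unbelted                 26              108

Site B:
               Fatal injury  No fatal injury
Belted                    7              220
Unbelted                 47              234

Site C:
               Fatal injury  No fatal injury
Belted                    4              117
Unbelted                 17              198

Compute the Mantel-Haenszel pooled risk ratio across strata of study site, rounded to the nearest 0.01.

RR_MH = Σ(aᵢ·n₀ᵢ/nᵢ) / Σ(cᵢ·n₁ᵢ/nᵢ), with n₁ᵢ = aᵢ+bᵢ (exposed), n₀ᵢ = cᵢ+dᵢ (unexposed), nᵢ = n₁ᵢ+n₀ᵢ.
Stratum 1 (Site A): n₁ = 256, n₀ = 134, n = 390; a·n₀/n = 28·134/390 = 9.6205; c·n₁/n = 26·256/390 = 17.0667
Stratum 2 (Site B): n₁ = 227, n₀ = 281, n = 508; a·n₀/n = 7·281/508 = 3.8720; c·n₁/n = 47·227/508 = 21.0020
Stratum 3 (Site C): n₁ = 121, n₀ = 215, n = 336; a·n₀/n = 4·215/336 = 2.5595; c·n₁/n = 17·121/336 = 6.1220
RR_MH = (9.6205 + 3.8720 + 2.5595) / (17.0667 + 21.0020 + 6.1220) = 16.0521 / 44.1907 = 0.36325

0.36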